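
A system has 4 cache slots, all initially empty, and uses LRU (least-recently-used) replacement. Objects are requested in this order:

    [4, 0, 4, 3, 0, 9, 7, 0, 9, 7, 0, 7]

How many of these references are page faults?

4 → fault, frames (4)
0 → fault, frames (4 0)
4 → hit
3 → fault, frames (0 4 3)
0 → hit
9 → fault, frames (4 3 0 9)
7 → fault, evict 4, frames (3 0 9 7)
0 → hit
9 → hit
7 → hit
0 → hit
7 → hit
Page faults: 5.

5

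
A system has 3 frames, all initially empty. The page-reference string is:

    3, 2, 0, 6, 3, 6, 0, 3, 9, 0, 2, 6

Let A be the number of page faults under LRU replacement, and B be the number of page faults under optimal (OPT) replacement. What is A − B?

2

Under LRU: F F F F F . . . F . F F → 8 faults.
Under OPT: F F F F . . . . F . F . → 6 faults.
A − B = 8 − 6 = 2.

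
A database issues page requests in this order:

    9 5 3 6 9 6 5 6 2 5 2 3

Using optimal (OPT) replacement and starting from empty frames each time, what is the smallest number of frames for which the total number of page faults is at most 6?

f=1: 12 faults
f=2: 7 faults
f=3: 6 faults
f=4: 5 faults
f=5: 5 faults
Smallest f with faults ≤ 6 is 3.

3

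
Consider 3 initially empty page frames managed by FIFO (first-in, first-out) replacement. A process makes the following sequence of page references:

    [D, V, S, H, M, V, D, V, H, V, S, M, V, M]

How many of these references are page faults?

11

D -> miss, frames (D)
V -> miss, frames (D V)
S -> miss, frames (D V S)
H -> miss, evict D, frames (V S H)
M -> miss, evict V, frames (S H M)
V -> miss, evict S, frames (H M V)
D -> miss, evict H, frames (M V D)
V -> hit
H -> miss, evict M, frames (V D H)
V -> hit
S -> miss, evict V, frames (D H S)
M -> miss, evict D, frames (H S M)
V -> miss, evict H, frames (S M V)
M -> hit
Page faults: 11.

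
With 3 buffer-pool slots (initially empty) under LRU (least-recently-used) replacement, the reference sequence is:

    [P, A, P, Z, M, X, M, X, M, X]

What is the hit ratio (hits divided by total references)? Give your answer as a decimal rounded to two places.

P: fault, frames {P}
A: fault, frames {P,A}
P: hit
Z: fault, frames {A,P,Z}
M: fault, evict A, frames {P,Z,M}
X: fault, evict P, frames {Z,M,X}
M: hit
X: hit
M: hit
X: hit
Hits: 5 of 10 references → 5/10 = 0.5000.

0.50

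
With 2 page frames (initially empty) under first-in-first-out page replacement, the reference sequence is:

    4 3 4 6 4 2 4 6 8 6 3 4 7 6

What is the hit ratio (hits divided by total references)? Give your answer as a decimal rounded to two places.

4 → fault, frames {4}
3 → fault, frames {4,3}
4 → hit
6 → fault, evict 4, frames {3,6}
4 → fault, evict 3, frames {6,4}
2 → fault, evict 6, frames {4,2}
4 → hit
6 → fault, evict 4, frames {2,6}
8 → fault, evict 2, frames {6,8}
6 → hit
3 → fault, evict 6, frames {8,3}
4 → fault, evict 8, frames {3,4}
7 → fault, evict 3, frames {4,7}
6 → fault, evict 4, frames {7,6}
Hits: 3 of 14 references → 3/14 = 0.2143.

0.21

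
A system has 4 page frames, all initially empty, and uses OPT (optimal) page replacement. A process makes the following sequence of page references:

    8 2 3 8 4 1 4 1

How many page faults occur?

5

8 → miss, frames [8]
2 → miss, frames [8, 2]
3 → miss, frames [8, 2, 3]
8 → hit
4 → miss, frames [8, 2, 3, 4]
1 → miss, evict 3, frames [8, 2, 4, 1]
4 → hit
1 → hit
Page faults: 5.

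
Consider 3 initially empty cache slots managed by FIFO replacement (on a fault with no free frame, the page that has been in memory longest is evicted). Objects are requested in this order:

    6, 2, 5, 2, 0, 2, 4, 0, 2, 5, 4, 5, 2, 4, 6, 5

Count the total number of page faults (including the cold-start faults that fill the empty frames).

8

6 -> fault, frames [6]
2 -> fault, frames [6, 2]
5 -> fault, frames [6, 2, 5]
2 -> hit
0 -> fault, evict 6, frames [2, 5, 0]
2 -> hit
4 -> fault, evict 2, frames [5, 0, 4]
0 -> hit
2 -> fault, evict 5, frames [0, 4, 2]
5 -> fault, evict 0, frames [4, 2, 5]
4 -> hit
5 -> hit
2 -> hit
4 -> hit
6 -> fault, evict 4, frames [2, 5, 6]
5 -> hit
Page faults: 8.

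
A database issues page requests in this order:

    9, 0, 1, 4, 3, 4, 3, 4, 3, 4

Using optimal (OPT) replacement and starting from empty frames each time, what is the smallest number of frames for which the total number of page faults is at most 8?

2

f=1: 10 faults
f=2: 5 faults
f=3: 5 faults
f=4: 5 faults
f=5: 5 faults
Smallest f with faults ≤ 8 is 2.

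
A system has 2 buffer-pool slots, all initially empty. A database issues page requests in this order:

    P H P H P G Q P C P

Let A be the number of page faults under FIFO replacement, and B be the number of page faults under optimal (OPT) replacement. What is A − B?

1

Under FIFO: F F . . . F F F F . → 6 faults.
Under OPT: F F . . . F F . F . → 5 faults.
A − B = 6 − 5 = 1.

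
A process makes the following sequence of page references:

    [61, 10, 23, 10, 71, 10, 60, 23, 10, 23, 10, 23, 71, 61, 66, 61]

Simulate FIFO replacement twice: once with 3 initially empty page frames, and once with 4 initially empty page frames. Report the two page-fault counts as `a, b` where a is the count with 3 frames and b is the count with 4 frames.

10, 7

3 frames: F F F . F . F . F F . . F F F . → 10 faults.
4 frames: F F F . F . F . . . . . . F F . → 7 faults.
7 < 10: adding a frame reduced faults, as is typical.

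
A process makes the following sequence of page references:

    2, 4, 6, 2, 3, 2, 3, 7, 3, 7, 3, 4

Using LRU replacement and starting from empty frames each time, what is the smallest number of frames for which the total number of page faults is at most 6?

f=1: 12 faults
f=2: 7 faults
f=3: 6 faults
f=4: 6 faults
f=5: 5 faults
Smallest f with faults ≤ 6 is 3.

3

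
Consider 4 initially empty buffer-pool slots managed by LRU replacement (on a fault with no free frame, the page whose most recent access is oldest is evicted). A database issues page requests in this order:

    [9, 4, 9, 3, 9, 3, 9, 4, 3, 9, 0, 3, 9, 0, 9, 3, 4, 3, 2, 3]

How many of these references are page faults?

9: fault, frames {9}
4: fault, frames {9,4}
9: hit
3: fault, frames {4,9,3}
9: hit
3: hit
9: hit
4: hit
3: hit
9: hit
0: fault, frames {4,3,9,0}
3: hit
9: hit
0: hit
9: hit
3: hit
4: hit
3: hit
2: fault, evict 0, frames {9,4,3,2}
3: hit
Page faults: 5.

5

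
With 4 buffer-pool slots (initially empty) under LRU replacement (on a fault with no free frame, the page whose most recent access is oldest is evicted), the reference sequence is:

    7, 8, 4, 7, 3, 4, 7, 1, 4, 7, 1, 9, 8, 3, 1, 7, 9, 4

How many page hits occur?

7

7 → miss, frames [7]
8 → miss, frames [7, 8]
4 → miss, frames [7, 8, 4]
7 → hit
3 → miss, frames [8, 4, 7, 3]
4 → hit
7 → hit
1 → miss, evict 8, frames [3, 4, 7, 1]
4 → hit
7 → hit
1 → hit
9 → miss, evict 3, frames [4, 7, 1, 9]
8 → miss, evict 4, frames [7, 1, 9, 8]
3 → miss, evict 7, frames [1, 9, 8, 3]
1 → hit
7 → miss, evict 9, frames [8, 3, 1, 7]
9 → miss, evict 8, frames [3, 1, 7, 9]
4 → miss, evict 3, frames [1, 7, 9, 4]
Hits: 7.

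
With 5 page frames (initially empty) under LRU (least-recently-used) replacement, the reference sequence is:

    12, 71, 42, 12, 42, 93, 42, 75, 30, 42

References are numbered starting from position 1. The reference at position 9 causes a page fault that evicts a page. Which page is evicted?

71

pos 1: 12 → miss, frames {12}
pos 2: 71 → miss, frames {12,71}
pos 3: 42 → miss, frames {12,71,42}
pos 4: 12 → hit
pos 5: 42 → hit
pos 6: 93 → miss, frames {71,12,42,93}
pos 7: 42 → hit
pos 8: 75 → miss, frames {71,12,93,42,75}
pos 9: 30 → miss, evict 71, frames {12,93,42,75,30}
At position 9, page 71 is evicted.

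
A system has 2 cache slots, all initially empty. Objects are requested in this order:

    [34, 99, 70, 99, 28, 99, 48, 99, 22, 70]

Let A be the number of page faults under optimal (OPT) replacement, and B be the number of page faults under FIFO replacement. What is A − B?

-1

Under OPT: F F F . F . F . F F → 7 faults.
Under FIFO: F F F . F F F . F F → 8 faults.
A − B = 7 − 8 = -1.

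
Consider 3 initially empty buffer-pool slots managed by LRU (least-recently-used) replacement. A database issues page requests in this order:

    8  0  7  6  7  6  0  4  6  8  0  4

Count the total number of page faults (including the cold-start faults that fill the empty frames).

8

8 -> miss, frames [8]
0 -> miss, frames [8, 0]
7 -> miss, frames [8, 0, 7]
6 -> miss, evict 8, frames [0, 7, 6]
7 -> hit
6 -> hit
0 -> hit
4 -> miss, evict 7, frames [6, 0, 4]
6 -> hit
8 -> miss, evict 0, frames [4, 6, 8]
0 -> miss, evict 4, frames [6, 8, 0]
4 -> miss, evict 6, frames [8, 0, 4]
Page faults: 8.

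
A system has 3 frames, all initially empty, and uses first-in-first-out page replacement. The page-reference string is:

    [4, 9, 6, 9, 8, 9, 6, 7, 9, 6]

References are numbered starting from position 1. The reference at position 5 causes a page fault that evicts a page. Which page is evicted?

4

pos 1: 4: miss, frames (4)
pos 2: 9: miss, frames (4 9)
pos 3: 6: miss, frames (4 9 6)
pos 4: 9: hit
pos 5: 8: miss, evict 4, frames (9 6 8)
At position 5, page 4 is evicted.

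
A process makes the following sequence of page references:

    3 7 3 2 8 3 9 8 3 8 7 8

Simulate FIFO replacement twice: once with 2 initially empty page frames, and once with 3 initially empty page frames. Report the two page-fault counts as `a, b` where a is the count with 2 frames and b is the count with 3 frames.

2 frames: F F . F F F F F F . F F → 10 faults.
3 frames: F F . F F F F . . . F F → 8 faults.
8 < 10: adding a frame reduced faults, as is typical.

10, 8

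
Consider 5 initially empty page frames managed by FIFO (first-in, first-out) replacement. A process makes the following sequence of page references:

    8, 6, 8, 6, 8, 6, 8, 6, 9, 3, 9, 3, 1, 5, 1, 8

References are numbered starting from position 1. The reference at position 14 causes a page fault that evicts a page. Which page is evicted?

8

pos 1: 8 → fault, frames (8)
pos 2: 6 → fault, frames (8 6)
pos 3: 8 → hit
pos 4: 6 → hit
pos 5: 8 → hit
pos 6: 6 → hit
pos 7: 8 → hit
pos 8: 6 → hit
pos 9: 9 → fault, frames (8 6 9)
pos 10: 3 → fault, frames (8 6 9 3)
pos 11: 9 → hit
pos 12: 3 → hit
pos 13: 1 → fault, frames (8 6 9 3 1)
pos 14: 5 → fault, evict 8, frames (6 9 3 1 5)
At position 14, page 8 is evicted.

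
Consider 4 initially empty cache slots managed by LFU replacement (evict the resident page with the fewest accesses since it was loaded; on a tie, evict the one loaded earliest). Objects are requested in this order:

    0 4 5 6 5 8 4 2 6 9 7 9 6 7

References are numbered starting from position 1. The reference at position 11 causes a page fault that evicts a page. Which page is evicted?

6

pos 1: 0 → fault, frames [0]
pos 2: 4 → fault, frames [0, 4]
pos 3: 5 → fault, frames [0, 4, 5]
pos 4: 6 → fault, frames [0, 4, 5, 6]
pos 5: 5 → hit
pos 6: 8 → fault, evict 0, frames [4, 5, 6, 8]
pos 7: 4 → hit
pos 8: 2 → fault, evict 6, frames [4, 5, 8, 2]
pos 9: 6 → fault, evict 8, frames [4, 5, 2, 6]
pos 10: 9 → fault, evict 2, frames [4, 5, 6, 9]
pos 11: 7 → fault, evict 6, frames [4, 5, 9, 7]
At position 11, page 6 is evicted.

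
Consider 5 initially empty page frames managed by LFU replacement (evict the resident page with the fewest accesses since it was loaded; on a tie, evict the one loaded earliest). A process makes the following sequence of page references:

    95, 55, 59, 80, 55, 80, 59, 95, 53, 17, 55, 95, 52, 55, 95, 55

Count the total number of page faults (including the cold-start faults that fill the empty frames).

95: fault, frames [95]
55: fault, frames [95, 55]
59: fault, frames [95, 55, 59]
80: fault, frames [95, 55, 59, 80]
55: hit
80: hit
59: hit
95: hit
53: fault, frames [95, 55, 59, 80, 53]
17: fault, evict 53, frames [95, 55, 59, 80, 17]
55: hit
95: hit
52: fault, evict 17, frames [95, 55, 59, 80, 52]
55: hit
95: hit
55: hit
Page faults: 7.

7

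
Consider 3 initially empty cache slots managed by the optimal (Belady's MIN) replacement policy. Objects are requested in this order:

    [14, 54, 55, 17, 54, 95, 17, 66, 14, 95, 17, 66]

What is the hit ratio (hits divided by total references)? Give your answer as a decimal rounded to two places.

0.42

14 → fault, frames [14]
54 → fault, frames [14, 54]
55 → fault, frames [14, 54, 55]
17 → fault, evict 55, frames [14, 54, 17]
54 → hit
95 → fault, evict 54, frames [14, 17, 95]
17 → hit
66 → fault, evict 17, frames [14, 95, 66]
14 → hit
95 → hit
17 → fault, evict 95, frames [14, 66, 17]
66 → hit
Hits: 5 of 12 references → 5/12 = 0.4167.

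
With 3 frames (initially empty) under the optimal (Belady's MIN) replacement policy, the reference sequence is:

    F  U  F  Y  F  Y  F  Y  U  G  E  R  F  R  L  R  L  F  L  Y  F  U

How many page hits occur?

F → fault, frames {F}
U → fault, frames {F,U}
F → hit
Y → fault, frames {F,U,Y}
F → hit
Y → hit
F → hit
Y → hit
U → hit
G → fault, evict U, frames {F,Y,G}
E → fault, evict G, frames {F,Y,E}
R → fault, evict E, frames {F,Y,R}
F → hit
R → hit
L → fault, evict Y, frames {F,R,L}
R → hit
L → hit
F → hit
L → hit
Y → fault, evict L, frames {F,R,Y}
F → hit
U → fault, evict Y, frames {F,R,U}
Hits: 13.

13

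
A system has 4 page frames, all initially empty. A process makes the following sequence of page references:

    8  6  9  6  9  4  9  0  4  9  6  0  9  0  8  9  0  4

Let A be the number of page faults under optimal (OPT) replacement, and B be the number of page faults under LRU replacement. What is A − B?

-1

Under OPT: F F F . . F . F . . . . . . F . . . → 6 faults.
Under LRU: F F F . . F . F . . . . . . F . . F → 7 faults.
A − B = 6 − 7 = -1.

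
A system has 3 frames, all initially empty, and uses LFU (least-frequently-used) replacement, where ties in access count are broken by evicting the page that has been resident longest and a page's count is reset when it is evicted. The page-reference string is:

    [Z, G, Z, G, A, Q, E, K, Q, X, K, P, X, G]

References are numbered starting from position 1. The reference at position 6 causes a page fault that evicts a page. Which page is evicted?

pos 1: Z -> fault, frames [Z]
pos 2: G -> fault, frames [Z, G]
pos 3: Z -> hit
pos 4: G -> hit
pos 5: A -> fault, frames [Z, G, A]
pos 6: Q -> fault, evict A, frames [Z, G, Q]
At position 6, page A is evicted.

A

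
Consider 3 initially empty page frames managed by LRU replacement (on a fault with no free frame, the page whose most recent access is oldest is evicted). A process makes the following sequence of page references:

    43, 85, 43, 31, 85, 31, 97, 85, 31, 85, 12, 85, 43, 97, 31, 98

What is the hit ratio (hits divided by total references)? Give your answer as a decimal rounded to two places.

0.44

43: fault, frames [43]
85: fault, frames [43, 85]
43: hit
31: fault, frames [85, 43, 31]
85: hit
31: hit
97: fault, evict 43, frames [85, 31, 97]
85: hit
31: hit
85: hit
12: fault, evict 97, frames [31, 85, 12]
85: hit
43: fault, evict 31, frames [12, 85, 43]
97: fault, evict 12, frames [85, 43, 97]
31: fault, evict 85, frames [43, 97, 31]
98: fault, evict 43, frames [97, 31, 98]
Hits: 7 of 16 references → 7/16 = 0.4375.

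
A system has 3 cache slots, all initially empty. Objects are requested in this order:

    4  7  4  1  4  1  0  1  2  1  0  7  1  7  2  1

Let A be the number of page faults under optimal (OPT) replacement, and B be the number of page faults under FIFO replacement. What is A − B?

-1

Under OPT: F F . F . . F . F . . F . . . . → 6 faults.
Under FIFO: F F . F . . F . F . . F F . . . → 7 faults.
A − B = 6 − 7 = -1.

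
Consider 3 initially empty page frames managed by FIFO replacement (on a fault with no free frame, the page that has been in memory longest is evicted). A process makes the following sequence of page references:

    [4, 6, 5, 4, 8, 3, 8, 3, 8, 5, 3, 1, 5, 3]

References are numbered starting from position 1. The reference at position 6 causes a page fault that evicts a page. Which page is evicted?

6

pos 1: 4 -> miss, frames {4}
pos 2: 6 -> miss, frames {4,6}
pos 3: 5 -> miss, frames {4,6,5}
pos 4: 4 -> hit
pos 5: 8 -> miss, evict 4, frames {6,5,8}
pos 6: 3 -> miss, evict 6, frames {5,8,3}
At position 6, page 6 is evicted.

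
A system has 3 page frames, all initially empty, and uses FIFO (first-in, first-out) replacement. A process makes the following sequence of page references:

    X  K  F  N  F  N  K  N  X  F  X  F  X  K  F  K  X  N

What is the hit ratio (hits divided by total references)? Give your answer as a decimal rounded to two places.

X → fault, frames {X}
K → fault, frames {X,K}
F → fault, frames {X,K,F}
N → fault, evict X, frames {K,F,N}
F → hit
N → hit
K → hit
N → hit
X → fault, evict K, frames {F,N,X}
F → hit
X → hit
F → hit
X → hit
K → fault, evict F, frames {N,X,K}
F → fault, evict N, frames {X,K,F}
K → hit
X → hit
N → fault, evict X, frames {K,F,N}
Hits: 10 of 18 references → 10/18 = 0.5556.

0.56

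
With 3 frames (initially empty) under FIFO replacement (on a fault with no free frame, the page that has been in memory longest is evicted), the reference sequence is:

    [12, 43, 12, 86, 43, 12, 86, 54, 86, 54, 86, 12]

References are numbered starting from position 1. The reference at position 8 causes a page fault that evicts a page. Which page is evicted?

pos 1: 12 → miss, frames {12}
pos 2: 43 → miss, frames {12,43}
pos 3: 12 → hit
pos 4: 86 → miss, frames {12,43,86}
pos 5: 43 → hit
pos 6: 12 → hit
pos 7: 86 → hit
pos 8: 54 → miss, evict 12, frames {43,86,54}
At position 8, page 12 is evicted.

12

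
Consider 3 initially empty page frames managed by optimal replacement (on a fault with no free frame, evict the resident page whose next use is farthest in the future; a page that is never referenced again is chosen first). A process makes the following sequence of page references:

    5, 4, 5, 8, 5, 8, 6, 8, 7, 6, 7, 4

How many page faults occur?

5: fault, frames [5]
4: fault, frames [5, 4]
5: hit
8: fault, frames [5, 4, 8]
5: hit
8: hit
6: fault, evict 5, frames [4, 8, 6]
8: hit
7: fault, evict 8, frames [4, 6, 7]
6: hit
7: hit
4: hit
Page faults: 5.

5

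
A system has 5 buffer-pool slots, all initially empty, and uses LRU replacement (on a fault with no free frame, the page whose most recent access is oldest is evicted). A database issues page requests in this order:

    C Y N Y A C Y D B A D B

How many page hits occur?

6

C -> miss, frames [C]
Y -> miss, frames [C, Y]
N -> miss, frames [C, Y, N]
Y -> hit
A -> miss, frames [C, N, Y, A]
C -> hit
Y -> hit
D -> miss, frames [N, A, C, Y, D]
B -> miss, evict N, frames [A, C, Y, D, B]
A -> hit
D -> hit
B -> hit
Hits: 6.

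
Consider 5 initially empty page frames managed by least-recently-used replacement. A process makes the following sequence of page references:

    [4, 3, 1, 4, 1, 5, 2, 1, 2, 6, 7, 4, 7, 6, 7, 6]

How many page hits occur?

8

4: miss, frames [4]
3: miss, frames [4, 3]
1: miss, frames [4, 3, 1]
4: hit
1: hit
5: miss, frames [3, 4, 1, 5]
2: miss, frames [3, 4, 1, 5, 2]
1: hit
2: hit
6: miss, evict 3, frames [4, 5, 1, 2, 6]
7: miss, evict 4, frames [5, 1, 2, 6, 7]
4: miss, evict 5, frames [1, 2, 6, 7, 4]
7: hit
6: hit
7: hit
6: hit
Hits: 8.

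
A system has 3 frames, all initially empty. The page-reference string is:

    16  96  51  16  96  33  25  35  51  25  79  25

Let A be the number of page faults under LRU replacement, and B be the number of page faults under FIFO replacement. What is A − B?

-1

Under LRU: F F F . . F F F F . F . → 8 faults.
Under FIFO: F F F . . F F F F . F F → 9 faults.
A − B = 8 − 9 = -1.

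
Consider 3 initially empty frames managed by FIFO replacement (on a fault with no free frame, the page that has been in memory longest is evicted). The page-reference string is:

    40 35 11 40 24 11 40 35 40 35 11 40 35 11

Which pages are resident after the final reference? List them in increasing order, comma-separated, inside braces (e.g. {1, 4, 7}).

{11, 35, 40}

40 → fault, frames [40]
35 → fault, frames [40, 35]
11 → fault, frames [40, 35, 11]
40 → hit
24 → fault, evict 40, frames [35, 11, 24]
11 → hit
40 → fault, evict 35, frames [11, 24, 40]
35 → fault, evict 11, frames [24, 40, 35]
40 → hit
35 → hit
11 → fault, evict 24, frames [40, 35, 11]
40 → hit
35 → hit
11 → hit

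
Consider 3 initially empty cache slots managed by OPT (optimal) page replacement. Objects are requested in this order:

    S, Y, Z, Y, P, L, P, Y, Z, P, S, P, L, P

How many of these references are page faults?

7

S -> fault, frames (S)
Y -> fault, frames (S Y)
Z -> fault, frames (S Y Z)
Y -> hit
P -> fault, evict S, frames (Y Z P)
L -> fault, evict Z, frames (Y P L)
P -> hit
Y -> hit
Z -> fault, evict Y, frames (P L Z)
P -> hit
S -> fault, evict Z, frames (P L S)
P -> hit
L -> hit
P -> hit
Page faults: 7.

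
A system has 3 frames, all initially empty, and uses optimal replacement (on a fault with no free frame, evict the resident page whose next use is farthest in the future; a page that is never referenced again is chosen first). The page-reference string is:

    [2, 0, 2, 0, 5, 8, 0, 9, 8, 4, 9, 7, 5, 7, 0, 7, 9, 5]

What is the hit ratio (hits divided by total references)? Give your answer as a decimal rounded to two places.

0.50

2: fault, frames [2]
0: fault, frames [2, 0]
2: hit
0: hit
5: fault, frames [2, 0, 5]
8: fault, evict 2, frames [0, 5, 8]
0: hit
9: fault, evict 0, frames [5, 8, 9]
8: hit
4: fault, evict 8, frames [5, 9, 4]
9: hit
7: fault, evict 4, frames [5, 9, 7]
5: hit
7: hit
0: fault, evict 5, frames [9, 7, 0]
7: hit
9: hit
5: fault, evict 0, frames [9, 7, 5]
Hits: 9 of 18 references → 9/18 = 0.5000.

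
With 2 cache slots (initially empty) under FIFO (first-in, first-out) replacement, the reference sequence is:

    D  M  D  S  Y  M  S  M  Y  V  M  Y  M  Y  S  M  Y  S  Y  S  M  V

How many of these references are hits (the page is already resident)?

6

D: fault, frames (D)
M: fault, frames (D M)
D: hit
S: fault, evict D, frames (M S)
Y: fault, evict M, frames (S Y)
M: fault, evict S, frames (Y M)
S: fault, evict Y, frames (M S)
M: hit
Y: fault, evict M, frames (S Y)
V: fault, evict S, frames (Y V)
M: fault, evict Y, frames (V M)
Y: fault, evict V, frames (M Y)
M: hit
Y: hit
S: fault, evict M, frames (Y S)
M: fault, evict Y, frames (S M)
Y: fault, evict S, frames (M Y)
S: fault, evict M, frames (Y S)
Y: hit
S: hit
M: fault, evict Y, frames (S M)
V: fault, evict S, frames (M V)
Hits: 6.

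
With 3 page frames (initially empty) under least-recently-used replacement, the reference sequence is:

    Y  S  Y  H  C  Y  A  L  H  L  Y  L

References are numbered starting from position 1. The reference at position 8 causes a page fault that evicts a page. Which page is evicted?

C

pos 1: Y -> miss, frames {Y}
pos 2: S -> miss, frames {Y,S}
pos 3: Y -> hit
pos 4: H -> miss, frames {S,Y,H}
pos 5: C -> miss, evict S, frames {Y,H,C}
pos 6: Y -> hit
pos 7: A -> miss, evict H, frames {C,Y,A}
pos 8: L -> miss, evict C, frames {Y,A,L}
At position 8, page C is evicted.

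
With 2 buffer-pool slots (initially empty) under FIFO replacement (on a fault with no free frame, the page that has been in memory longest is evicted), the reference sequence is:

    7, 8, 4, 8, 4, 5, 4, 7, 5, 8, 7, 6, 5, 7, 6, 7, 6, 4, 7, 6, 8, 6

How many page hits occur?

8

7 -> fault, frames {7}
8 -> fault, frames {7,8}
4 -> fault, evict 7, frames {8,4}
8 -> hit
4 -> hit
5 -> fault, evict 8, frames {4,5}
4 -> hit
7 -> fault, evict 4, frames {5,7}
5 -> hit
8 -> fault, evict 5, frames {7,8}
7 -> hit
6 -> fault, evict 7, frames {8,6}
5 -> fault, evict 8, frames {6,5}
7 -> fault, evict 6, frames {5,7}
6 -> fault, evict 5, frames {7,6}
7 -> hit
6 -> hit
4 -> fault, evict 7, frames {6,4}
7 -> fault, evict 6, frames {4,7}
6 -> fault, evict 4, frames {7,6}
8 -> fault, evict 7, frames {6,8}
6 -> hit
Hits: 8.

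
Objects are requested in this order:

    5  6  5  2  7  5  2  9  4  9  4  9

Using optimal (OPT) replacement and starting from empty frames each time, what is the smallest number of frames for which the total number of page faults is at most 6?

f=1: 12 faults
f=2: 7 faults
f=3: 6 faults
f=4: 6 faults
f=5: 6 faults
f=6: 6 faults
Smallest f with faults ≤ 6 is 3.

3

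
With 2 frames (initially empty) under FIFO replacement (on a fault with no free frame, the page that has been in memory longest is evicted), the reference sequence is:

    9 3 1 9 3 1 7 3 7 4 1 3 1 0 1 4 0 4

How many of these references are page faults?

9 -> miss, frames {9}
3 -> miss, frames {9,3}
1 -> miss, evict 9, frames {3,1}
9 -> miss, evict 3, frames {1,9}
3 -> miss, evict 1, frames {9,3}
1 -> miss, evict 9, frames {3,1}
7 -> miss, evict 3, frames {1,7}
3 -> miss, evict 1, frames {7,3}
7 -> hit
4 -> miss, evict 7, frames {3,4}
1 -> miss, evict 3, frames {4,1}
3 -> miss, evict 4, frames {1,3}
1 -> hit
0 -> miss, evict 1, frames {3,0}
1 -> miss, evict 3, frames {0,1}
4 -> miss, evict 0, frames {1,4}
0 -> miss, evict 1, frames {4,0}
4 -> hit
Page faults: 15.

15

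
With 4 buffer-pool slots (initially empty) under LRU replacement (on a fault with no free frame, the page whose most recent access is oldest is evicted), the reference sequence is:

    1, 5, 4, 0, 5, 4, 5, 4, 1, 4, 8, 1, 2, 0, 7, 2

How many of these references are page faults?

8

1 → fault, frames (1)
5 → fault, frames (1 5)
4 → fault, frames (1 5 4)
0 → fault, frames (1 5 4 0)
5 → hit
4 → hit
5 → hit
4 → hit
1 → hit
4 → hit
8 → fault, evict 0, frames (5 1 4 8)
1 → hit
2 → fault, evict 5, frames (4 8 1 2)
0 → fault, evict 4, frames (8 1 2 0)
7 → fault, evict 8, frames (1 2 0 7)
2 → hit
Page faults: 8.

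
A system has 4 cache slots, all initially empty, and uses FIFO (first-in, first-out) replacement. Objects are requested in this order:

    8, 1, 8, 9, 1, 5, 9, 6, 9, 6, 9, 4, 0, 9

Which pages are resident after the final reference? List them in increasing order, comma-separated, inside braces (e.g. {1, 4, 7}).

{0, 4, 6, 9}

8: miss, frames {8}
1: miss, frames {8,1}
8: hit
9: miss, frames {8,1,9}
1: hit
5: miss, frames {8,1,9,5}
9: hit
6: miss, evict 8, frames {1,9,5,6}
9: hit
6: hit
9: hit
4: miss, evict 1, frames {9,5,6,4}
0: miss, evict 9, frames {5,6,4,0}
9: miss, evict 5, frames {6,4,0,9}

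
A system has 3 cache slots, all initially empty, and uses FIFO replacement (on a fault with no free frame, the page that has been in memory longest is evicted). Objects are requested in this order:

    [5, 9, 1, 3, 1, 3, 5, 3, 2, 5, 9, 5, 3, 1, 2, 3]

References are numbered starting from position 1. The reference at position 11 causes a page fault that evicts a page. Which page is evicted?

3

pos 1: 5 → fault, frames (5)
pos 2: 9 → fault, frames (5 9)
pos 3: 1 → fault, frames (5 9 1)
pos 4: 3 → fault, evict 5, frames (9 1 3)
pos 5: 1 → hit
pos 6: 3 → hit
pos 7: 5 → fault, evict 9, frames (1 3 5)
pos 8: 3 → hit
pos 9: 2 → fault, evict 1, frames (3 5 2)
pos 10: 5 → hit
pos 11: 9 → fault, evict 3, frames (5 2 9)
At position 11, page 3 is evicted.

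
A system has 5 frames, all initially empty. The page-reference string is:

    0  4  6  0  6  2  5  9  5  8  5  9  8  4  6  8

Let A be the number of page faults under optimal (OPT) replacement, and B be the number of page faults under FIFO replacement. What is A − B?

-2

Under OPT: F F F . . F F F . F . . . . . . → 7 faults.
Under FIFO: F F F . . F F F . F . . . F F . → 9 faults.
A − B = 7 − 9 = -2.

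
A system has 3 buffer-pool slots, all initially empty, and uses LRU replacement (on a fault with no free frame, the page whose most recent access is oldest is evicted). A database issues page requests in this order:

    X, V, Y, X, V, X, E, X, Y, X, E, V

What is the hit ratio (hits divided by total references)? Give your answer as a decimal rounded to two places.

0.50

X: fault, frames {X}
V: fault, frames {X,V}
Y: fault, frames {X,V,Y}
X: hit
V: hit
X: hit
E: fault, evict Y, frames {V,X,E}
X: hit
Y: fault, evict V, frames {E,X,Y}
X: hit
E: hit
V: fault, evict Y, frames {X,E,V}
Hits: 6 of 12 references → 6/12 = 0.5000.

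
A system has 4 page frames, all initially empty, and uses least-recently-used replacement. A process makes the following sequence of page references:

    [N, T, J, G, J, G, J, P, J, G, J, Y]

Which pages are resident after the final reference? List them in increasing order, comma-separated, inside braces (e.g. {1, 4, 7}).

{G, J, P, Y}

N: miss, frames [N]
T: miss, frames [N, T]
J: miss, frames [N, T, J]
G: miss, frames [N, T, J, G]
J: hit
G: hit
J: hit
P: miss, evict N, frames [T, G, J, P]
J: hit
G: hit
J: hit
Y: miss, evict T, frames [P, G, J, Y]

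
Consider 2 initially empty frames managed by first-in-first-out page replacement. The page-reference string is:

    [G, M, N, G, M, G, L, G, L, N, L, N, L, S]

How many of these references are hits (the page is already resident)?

G: miss, frames {G}
M: miss, frames {G,M}
N: miss, evict G, frames {M,N}
G: miss, evict M, frames {N,G}
M: miss, evict N, frames {G,M}
G: hit
L: miss, evict G, frames {M,L}
G: miss, evict M, frames {L,G}
L: hit
N: miss, evict L, frames {G,N}
L: miss, evict G, frames {N,L}
N: hit
L: hit
S: miss, evict N, frames {L,S}
Hits: 4.

4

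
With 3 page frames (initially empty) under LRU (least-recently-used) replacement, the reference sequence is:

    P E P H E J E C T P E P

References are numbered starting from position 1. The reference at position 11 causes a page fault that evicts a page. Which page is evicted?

pos 1: P: miss, frames [P]
pos 2: E: miss, frames [P, E]
pos 3: P: hit
pos 4: H: miss, frames [E, P, H]
pos 5: E: hit
pos 6: J: miss, evict P, frames [H, E, J]
pos 7: E: hit
pos 8: C: miss, evict H, frames [J, E, C]
pos 9: T: miss, evict J, frames [E, C, T]
pos 10: P: miss, evict E, frames [C, T, P]
pos 11: E: miss, evict C, frames [T, P, E]
At position 11, page C is evicted.

C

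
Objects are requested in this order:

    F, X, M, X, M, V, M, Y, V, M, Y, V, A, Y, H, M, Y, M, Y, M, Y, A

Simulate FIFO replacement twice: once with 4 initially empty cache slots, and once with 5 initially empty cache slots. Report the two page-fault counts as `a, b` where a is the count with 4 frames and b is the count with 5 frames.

4 frames: F F F . . F . F . . . . F . F F . . . . . . → 8 faults.
5 frames: F F F . . F . F . . . . F . F . . . . . . . → 7 faults.
7 < 8: adding a frame reduced faults, as is typical.

8, 7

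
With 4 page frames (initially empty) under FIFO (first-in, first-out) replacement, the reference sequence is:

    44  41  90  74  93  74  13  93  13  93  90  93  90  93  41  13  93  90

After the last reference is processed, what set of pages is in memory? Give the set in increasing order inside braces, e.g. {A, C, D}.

44 -> fault, frames [44]
41 -> fault, frames [44, 41]
90 -> fault, frames [44, 41, 90]
74 -> fault, frames [44, 41, 90, 74]
93 -> fault, evict 44, frames [41, 90, 74, 93]
74 -> hit
13 -> fault, evict 41, frames [90, 74, 93, 13]
93 -> hit
13 -> hit
93 -> hit
90 -> hit
93 -> hit
90 -> hit
93 -> hit
41 -> fault, evict 90, frames [74, 93, 13, 41]
13 -> hit
93 -> hit
90 -> fault, evict 74, frames [93, 13, 41, 90]

{13, 41, 90, 93}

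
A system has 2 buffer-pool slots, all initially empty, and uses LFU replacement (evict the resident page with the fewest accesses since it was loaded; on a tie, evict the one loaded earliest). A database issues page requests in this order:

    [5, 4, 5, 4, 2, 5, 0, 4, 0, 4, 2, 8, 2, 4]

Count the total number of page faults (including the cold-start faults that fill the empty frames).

5 → miss, frames [5]
4 → miss, frames [5, 4]
5 → hit
4 → hit
2 → miss, evict 5, frames [4, 2]
5 → miss, evict 2, frames [4, 5]
0 → miss, evict 5, frames [4, 0]
4 → hit
0 → hit
4 → hit
2 → miss, evict 0, frames [4, 2]
8 → miss, evict 2, frames [4, 8]
2 → miss, evict 8, frames [4, 2]
4 → hit
Page faults: 8.

8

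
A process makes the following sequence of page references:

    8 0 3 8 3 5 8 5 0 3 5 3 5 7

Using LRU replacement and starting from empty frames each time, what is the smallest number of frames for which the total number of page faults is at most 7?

3

f=1: 14 faults
f=2: 10 faults
f=3: 7 faults
f=4: 5 faults
f=5: 5 faults
Smallest f with faults ≤ 7 is 3.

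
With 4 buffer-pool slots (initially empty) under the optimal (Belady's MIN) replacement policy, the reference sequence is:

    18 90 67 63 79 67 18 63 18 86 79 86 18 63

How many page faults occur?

18 -> miss, frames {18}
90 -> miss, frames {18,90}
67 -> miss, frames {18,90,67}
63 -> miss, frames {18,90,67,63}
79 -> miss, evict 90, frames {18,67,63,79}
67 -> hit
18 -> hit
63 -> hit
18 -> hit
86 -> miss, evict 67, frames {18,63,79,86}
79 -> hit
86 -> hit
18 -> hit
63 -> hit
Page faults: 6.

6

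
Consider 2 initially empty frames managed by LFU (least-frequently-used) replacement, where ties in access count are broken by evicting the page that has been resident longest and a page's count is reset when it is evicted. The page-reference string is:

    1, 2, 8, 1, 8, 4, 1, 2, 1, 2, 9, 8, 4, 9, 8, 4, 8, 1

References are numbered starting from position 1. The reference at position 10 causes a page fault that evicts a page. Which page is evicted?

1

pos 1: 1 → miss, frames {1}
pos 2: 2 → miss, frames {1,2}
pos 3: 8 → miss, evict 1, frames {2,8}
pos 4: 1 → miss, evict 2, frames {8,1}
pos 5: 8 → hit
pos 6: 4 → miss, evict 1, frames {8,4}
pos 7: 1 → miss, evict 4, frames {8,1}
pos 8: 2 → miss, evict 1, frames {8,2}
pos 9: 1 → miss, evict 2, frames {8,1}
pos 10: 2 → miss, evict 1, frames {8,2}
At position 10, page 1 is evicted.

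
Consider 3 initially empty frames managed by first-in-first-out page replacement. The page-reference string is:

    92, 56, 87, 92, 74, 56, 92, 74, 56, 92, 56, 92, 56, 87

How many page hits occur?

7

92 -> miss, frames {92}
56 -> miss, frames {92,56}
87 -> miss, frames {92,56,87}
92 -> hit
74 -> miss, evict 92, frames {56,87,74}
56 -> hit
92 -> miss, evict 56, frames {87,74,92}
74 -> hit
56 -> miss, evict 87, frames {74,92,56}
92 -> hit
56 -> hit
92 -> hit
56 -> hit
87 -> miss, evict 74, frames {92,56,87}
Hits: 7.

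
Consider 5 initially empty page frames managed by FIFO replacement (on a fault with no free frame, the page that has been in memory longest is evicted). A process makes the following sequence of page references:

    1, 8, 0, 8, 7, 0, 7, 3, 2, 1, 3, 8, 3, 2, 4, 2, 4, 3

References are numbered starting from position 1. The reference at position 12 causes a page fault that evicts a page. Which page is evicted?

0

pos 1: 1 -> fault, frames (1)
pos 2: 8 -> fault, frames (1 8)
pos 3: 0 -> fault, frames (1 8 0)
pos 4: 8 -> hit
pos 5: 7 -> fault, frames (1 8 0 7)
pos 6: 0 -> hit
pos 7: 7 -> hit
pos 8: 3 -> fault, frames (1 8 0 7 3)
pos 9: 2 -> fault, evict 1, frames (8 0 7 3 2)
pos 10: 1 -> fault, evict 8, frames (0 7 3 2 1)
pos 11: 3 -> hit
pos 12: 8 -> fault, evict 0, frames (7 3 2 1 8)
At position 12, page 0 is evicted.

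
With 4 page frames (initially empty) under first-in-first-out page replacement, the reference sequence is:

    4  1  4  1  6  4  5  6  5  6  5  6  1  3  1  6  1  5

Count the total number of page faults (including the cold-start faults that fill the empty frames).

4: miss, frames (4)
1: miss, frames (4 1)
4: hit
1: hit
6: miss, frames (4 1 6)
4: hit
5: miss, frames (4 1 6 5)
6: hit
5: hit
6: hit
5: hit
6: hit
1: hit
3: miss, evict 4, frames (1 6 5 3)
1: hit
6: hit
1: hit
5: hit
Page faults: 5.

5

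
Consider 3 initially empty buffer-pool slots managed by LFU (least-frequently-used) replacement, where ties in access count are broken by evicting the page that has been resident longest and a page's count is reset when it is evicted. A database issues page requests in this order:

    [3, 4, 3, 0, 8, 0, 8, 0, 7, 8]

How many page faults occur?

3: miss, frames {3}
4: miss, frames {3,4}
3: hit
0: miss, frames {3,4,0}
8: miss, evict 4, frames {3,0,8}
0: hit
8: hit
0: hit
7: miss, evict 3, frames {0,8,7}
8: hit
Page faults: 5.

5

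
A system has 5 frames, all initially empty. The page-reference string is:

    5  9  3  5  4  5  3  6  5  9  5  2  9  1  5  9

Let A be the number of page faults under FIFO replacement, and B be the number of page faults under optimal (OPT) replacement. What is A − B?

Under FIFO: F F F . F . . F . . . F . F F F → 9 faults.
Under OPT: F F F . F . . F . . . F . F . . → 7 faults.
A − B = 9 − 7 = 2.

2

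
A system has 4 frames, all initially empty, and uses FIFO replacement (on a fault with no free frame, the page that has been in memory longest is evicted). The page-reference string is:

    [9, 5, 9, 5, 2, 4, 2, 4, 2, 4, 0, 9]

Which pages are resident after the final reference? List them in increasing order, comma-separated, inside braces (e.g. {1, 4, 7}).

{0, 2, 4, 9}

9 -> fault, frames (9)
5 -> fault, frames (9 5)
9 -> hit
5 -> hit
2 -> fault, frames (9 5 2)
4 -> fault, frames (9 5 2 4)
2 -> hit
4 -> hit
2 -> hit
4 -> hit
0 -> fault, evict 9, frames (5 2 4 0)
9 -> fault, evict 5, frames (2 4 0 9)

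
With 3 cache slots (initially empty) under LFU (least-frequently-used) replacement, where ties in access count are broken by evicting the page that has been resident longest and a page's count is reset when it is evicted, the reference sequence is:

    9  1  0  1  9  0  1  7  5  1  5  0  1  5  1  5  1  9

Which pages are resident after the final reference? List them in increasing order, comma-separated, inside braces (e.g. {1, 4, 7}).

{1, 5, 9}

9 → miss, frames {9}
1 → miss, frames {9,1}
0 → miss, frames {9,1,0}
1 → hit
9 → hit
0 → hit
1 → hit
7 → miss, evict 9, frames {1,0,7}
5 → miss, evict 7, frames {1,0,5}
1 → hit
5 → hit
0 → hit
1 → hit
5 → hit
1 → hit
5 → hit
1 → hit
9 → miss, evict 0, frames {1,5,9}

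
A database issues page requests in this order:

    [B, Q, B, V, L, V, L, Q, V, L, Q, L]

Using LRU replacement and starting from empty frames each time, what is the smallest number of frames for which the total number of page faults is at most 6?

3

f=1: 12 faults
f=2: 8 faults
f=3: 5 faults
f=4: 4 faults
Smallest f with faults ≤ 6 is 3.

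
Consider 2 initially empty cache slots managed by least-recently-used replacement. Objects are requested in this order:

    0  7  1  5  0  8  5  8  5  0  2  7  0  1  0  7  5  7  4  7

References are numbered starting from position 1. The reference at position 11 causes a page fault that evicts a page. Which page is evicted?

5

pos 1: 0 → miss, frames {0}
pos 2: 7 → miss, frames {0,7}
pos 3: 1 → miss, evict 0, frames {7,1}
pos 4: 5 → miss, evict 7, frames {1,5}
pos 5: 0 → miss, evict 1, frames {5,0}
pos 6: 8 → miss, evict 5, frames {0,8}
pos 7: 5 → miss, evict 0, frames {8,5}
pos 8: 8 → hit
pos 9: 5 → hit
pos 10: 0 → miss, evict 8, frames {5,0}
pos 11: 2 → miss, evict 5, frames {0,2}
At position 11, page 5 is evicted.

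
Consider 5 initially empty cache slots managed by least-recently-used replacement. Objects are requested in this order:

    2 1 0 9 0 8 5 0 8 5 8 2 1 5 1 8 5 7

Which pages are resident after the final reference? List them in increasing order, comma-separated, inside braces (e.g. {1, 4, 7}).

{1, 2, 5, 7, 8}

2 -> fault, frames {2}
1 -> fault, frames {2,1}
0 -> fault, frames {2,1,0}
9 -> fault, frames {2,1,0,9}
0 -> hit
8 -> fault, frames {2,1,9,0,8}
5 -> fault, evict 2, frames {1,9,0,8,5}
0 -> hit
8 -> hit
5 -> hit
8 -> hit
2 -> fault, evict 1, frames {9,0,5,8,2}
1 -> fault, evict 9, frames {0,5,8,2,1}
5 -> hit
1 -> hit
8 -> hit
5 -> hit
7 -> fault, evict 0, frames {2,1,8,5,7}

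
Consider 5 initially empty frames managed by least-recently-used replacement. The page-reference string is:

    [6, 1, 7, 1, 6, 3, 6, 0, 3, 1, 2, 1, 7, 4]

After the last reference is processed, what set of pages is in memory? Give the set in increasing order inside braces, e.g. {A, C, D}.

{1, 2, 3, 4, 7}

6: miss, frames [6]
1: miss, frames [6, 1]
7: miss, frames [6, 1, 7]
1: hit
6: hit
3: miss, frames [7, 1, 6, 3]
6: hit
0: miss, frames [7, 1, 3, 6, 0]
3: hit
1: hit
2: miss, evict 7, frames [6, 0, 3, 1, 2]
1: hit
7: miss, evict 6, frames [0, 3, 2, 1, 7]
4: miss, evict 0, frames [3, 2, 1, 7, 4]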